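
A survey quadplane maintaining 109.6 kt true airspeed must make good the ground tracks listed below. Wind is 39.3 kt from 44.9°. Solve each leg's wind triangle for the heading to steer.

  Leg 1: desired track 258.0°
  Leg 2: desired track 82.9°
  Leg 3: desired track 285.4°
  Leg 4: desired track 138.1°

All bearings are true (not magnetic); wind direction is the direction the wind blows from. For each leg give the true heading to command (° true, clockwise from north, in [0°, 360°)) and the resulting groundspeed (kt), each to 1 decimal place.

Leg 1: desired track 258.0°; wind correction +11.3° → command heading 269.3°, groundspeed 140.4 kt
Leg 2: desired track 82.9°; wind correction -12.8° → command heading 70.1°, groundspeed 75.9 kt
Leg 3: desired track 285.4°; wind correction +18.2° → command heading 303.6°, groundspeed 123.5 kt
Leg 4: desired track 138.1°; wind correction -21.0° → command heading 117.1°, groundspeed 104.5 kt

Leg 1: heading=269.3°, groundspeed=140.4 kt
Leg 2: heading=70.1°, groundspeed=75.9 kt
Leg 3: heading=303.6°, groundspeed=123.5 kt
Leg 4: heading=117.1°, groundspeed=104.5 kt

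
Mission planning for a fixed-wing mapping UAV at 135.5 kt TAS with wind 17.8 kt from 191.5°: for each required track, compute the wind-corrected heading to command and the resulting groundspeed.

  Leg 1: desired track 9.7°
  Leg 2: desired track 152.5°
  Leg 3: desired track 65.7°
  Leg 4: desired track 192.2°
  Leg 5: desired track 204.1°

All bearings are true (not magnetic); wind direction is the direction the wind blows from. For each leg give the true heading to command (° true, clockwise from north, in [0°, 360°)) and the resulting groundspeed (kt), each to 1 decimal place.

Leg 1: desired track 9.7°; wind correction -0.2° → command heading 9.5°, groundspeed 153.3 kt
Leg 2: desired track 152.5°; wind correction +4.7° → command heading 157.2°, groundspeed 121.2 kt
Leg 3: desired track 65.7°; wind correction +6.1° → command heading 71.8°, groundspeed 145.1 kt
Leg 4: desired track 192.2°; wind correction -0.1° → command heading 192.1°, groundspeed 117.7 kt
Leg 5: desired track 204.1°; wind correction -1.6° → command heading 202.5°, groundspeed 118.1 kt

Leg 1: heading=9.5°, groundspeed=153.3 kt
Leg 2: heading=157.2°, groundspeed=121.2 kt
Leg 3: heading=71.8°, groundspeed=145.1 kt
Leg 4: heading=192.1°, groundspeed=117.7 kt
Leg 5: heading=202.5°, groundspeed=118.1 kt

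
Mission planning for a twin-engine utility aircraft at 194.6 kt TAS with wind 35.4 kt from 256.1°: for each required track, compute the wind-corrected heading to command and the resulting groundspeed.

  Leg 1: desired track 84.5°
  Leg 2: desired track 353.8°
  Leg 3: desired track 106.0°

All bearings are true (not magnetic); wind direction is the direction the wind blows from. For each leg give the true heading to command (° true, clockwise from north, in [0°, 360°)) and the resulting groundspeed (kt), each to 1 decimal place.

Leg 1: heading=86.0°, groundspeed=229.6 kt
Leg 2: heading=343.4°, groundspeed=196.2 kt
Leg 3: heading=111.2°, groundspeed=224.5 kt

Leg 1: desired track 84.5°; wind correction +1.5° → command heading 86.0°, groundspeed 229.6 kt
Leg 2: desired track 353.8°; wind correction -10.4° → command heading 343.4°, groundspeed 196.2 kt
Leg 3: desired track 106.0°; wind correction +5.2° → command heading 111.2°, groundspeed 224.5 kt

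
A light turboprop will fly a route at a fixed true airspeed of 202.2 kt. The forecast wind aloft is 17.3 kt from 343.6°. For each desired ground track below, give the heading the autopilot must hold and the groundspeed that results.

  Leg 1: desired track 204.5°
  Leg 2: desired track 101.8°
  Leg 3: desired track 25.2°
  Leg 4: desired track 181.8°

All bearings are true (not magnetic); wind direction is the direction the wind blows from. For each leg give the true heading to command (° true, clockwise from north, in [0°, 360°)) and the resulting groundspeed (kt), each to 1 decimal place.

Leg 1: heading=207.7°, groundspeed=215.0 kt
Leg 2: heading=97.5°, groundspeed=209.8 kt
Leg 3: heading=21.9°, groundspeed=188.9 kt
Leg 4: heading=183.3°, groundspeed=218.6 kt

Leg 1: desired track 204.5°; wind correction +3.2° → command heading 207.7°, groundspeed 215.0 kt
Leg 2: desired track 101.8°; wind correction -4.3° → command heading 97.5°, groundspeed 209.8 kt
Leg 3: desired track 25.2°; wind correction -3.3° → command heading 21.9°, groundspeed 188.9 kt
Leg 4: desired track 181.8°; wind correction +1.5° → command heading 183.3°, groundspeed 218.6 kt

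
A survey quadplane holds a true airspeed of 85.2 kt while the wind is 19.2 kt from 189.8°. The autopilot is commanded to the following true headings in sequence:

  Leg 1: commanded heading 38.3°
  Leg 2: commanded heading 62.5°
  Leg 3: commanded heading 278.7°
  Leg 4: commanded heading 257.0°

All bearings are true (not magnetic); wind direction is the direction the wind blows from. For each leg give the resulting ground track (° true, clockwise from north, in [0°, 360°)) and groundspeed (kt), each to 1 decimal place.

Leg 1: track=33.2°, groundspeed=102.5 kt
Leg 2: track=53.5°, groundspeed=98.0 kt
Leg 3: track=291.5°, groundspeed=87.0 kt
Leg 4: track=269.8°, groundspeed=79.7 kt

Leg 1: heading 38.3°; drift -5.1° → track 33.2°, groundspeed 102.5 kt
Leg 2: heading 62.5°; drift -9.0° → track 53.5°, groundspeed 98.0 kt
Leg 3: heading 278.7°; drift +12.8° → track 291.5°, groundspeed 87.0 kt
Leg 4: heading 257.0°; drift +12.8° → track 269.8°, groundspeed 79.7 kt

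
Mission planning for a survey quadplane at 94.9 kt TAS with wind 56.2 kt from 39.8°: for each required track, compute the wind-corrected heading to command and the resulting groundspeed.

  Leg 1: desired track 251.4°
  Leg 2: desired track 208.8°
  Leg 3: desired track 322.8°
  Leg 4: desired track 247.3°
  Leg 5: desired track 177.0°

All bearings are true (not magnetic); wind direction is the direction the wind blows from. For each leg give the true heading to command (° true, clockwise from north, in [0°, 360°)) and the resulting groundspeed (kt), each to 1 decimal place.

Leg 1: desired track 251.4°; wind correction +18.1° → command heading 269.5°, groundspeed 138.1 kt
Leg 2: desired track 208.8°; wind correction -6.5° → command heading 202.3°, groundspeed 149.5 kt
Leg 3: desired track 322.8°; wind correction +35.2° → command heading 358.0°, groundspeed 64.9 kt
Leg 4: desired track 247.3°; wind correction +15.9° → command heading 263.2°, groundspeed 141.1 kt
Leg 5: desired track 177.0°; wind correction -23.7° → command heading 153.3°, groundspeed 128.1 kt

Leg 1: heading=269.5°, groundspeed=138.1 kt
Leg 2: heading=202.3°, groundspeed=149.5 kt
Leg 3: heading=358.0°, groundspeed=64.9 kt
Leg 4: heading=263.2°, groundspeed=141.1 kt
Leg 5: heading=153.3°, groundspeed=128.1 kt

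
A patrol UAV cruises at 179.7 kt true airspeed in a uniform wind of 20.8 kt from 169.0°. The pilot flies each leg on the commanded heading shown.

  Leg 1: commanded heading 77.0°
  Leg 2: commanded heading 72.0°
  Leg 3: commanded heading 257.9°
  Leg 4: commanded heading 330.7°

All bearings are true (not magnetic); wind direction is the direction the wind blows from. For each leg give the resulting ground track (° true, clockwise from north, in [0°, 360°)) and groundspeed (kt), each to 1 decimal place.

Leg 1: heading 77.0°; drift -6.6° → track 70.4°, groundspeed 181.6 kt
Leg 2: heading 72.0°; drift -6.5° → track 65.5°, groundspeed 183.4 kt
Leg 3: heading 257.9°; drift +6.6° → track 264.5°, groundspeed 180.5 kt
Leg 4: heading 330.7°; drift +1.9° → track 332.6°, groundspeed 199.6 kt

Leg 1: track=70.4°, groundspeed=181.6 kt
Leg 2: track=65.5°, groundspeed=183.4 kt
Leg 3: track=264.5°, groundspeed=180.5 kt
Leg 4: track=332.6°, groundspeed=199.6 kt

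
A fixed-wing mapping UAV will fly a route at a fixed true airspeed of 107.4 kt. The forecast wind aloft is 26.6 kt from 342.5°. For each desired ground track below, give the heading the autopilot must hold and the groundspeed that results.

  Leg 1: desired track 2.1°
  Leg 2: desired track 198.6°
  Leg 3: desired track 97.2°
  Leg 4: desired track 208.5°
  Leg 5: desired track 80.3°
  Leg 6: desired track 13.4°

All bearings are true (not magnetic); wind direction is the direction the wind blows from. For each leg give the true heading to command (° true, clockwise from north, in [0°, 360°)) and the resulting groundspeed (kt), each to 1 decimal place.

Leg 1: desired track 2.1°; wind correction -4.8° → command heading 357.3°, groundspeed 82.0 kt
Leg 2: desired track 198.6°; wind correction +8.4° → command heading 207.0°, groundspeed 127.7 kt
Leg 3: desired track 97.2°; wind correction -13.0° → command heading 84.2°, groundspeed 115.8 kt
Leg 4: desired track 208.5°; wind correction +10.3° → command heading 218.8°, groundspeed 124.2 kt
Leg 5: desired track 80.3°; wind correction -14.2° → command heading 66.1°, groundspeed 107.7 kt
Leg 6: desired track 13.4°; wind correction -7.3° → command heading 6.1°, groundspeed 83.7 kt

Leg 1: heading=357.3°, groundspeed=82.0 kt
Leg 2: heading=207.0°, groundspeed=127.7 kt
Leg 3: heading=84.2°, groundspeed=115.8 kt
Leg 4: heading=218.8°, groundspeed=124.2 kt
Leg 5: heading=66.1°, groundspeed=107.7 kt
Leg 6: heading=6.1°, groundspeed=83.7 kt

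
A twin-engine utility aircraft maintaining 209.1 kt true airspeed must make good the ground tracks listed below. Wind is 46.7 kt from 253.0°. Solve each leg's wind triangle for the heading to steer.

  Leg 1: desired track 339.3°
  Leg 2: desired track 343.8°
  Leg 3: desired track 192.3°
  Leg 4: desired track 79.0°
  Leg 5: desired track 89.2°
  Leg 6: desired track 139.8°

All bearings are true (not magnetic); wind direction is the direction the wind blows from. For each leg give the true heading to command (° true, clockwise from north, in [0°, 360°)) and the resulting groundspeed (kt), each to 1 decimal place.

Leg 1: desired track 339.3°; wind correction -12.9° → command heading 326.4°, groundspeed 200.8 kt
Leg 2: desired track 343.8°; wind correction -12.9° → command heading 330.9°, groundspeed 204.5 kt
Leg 3: desired track 192.3°; wind correction +11.2° → command heading 203.5°, groundspeed 182.2 kt
Leg 4: desired track 79.0°; wind correction +1.3° → command heading 80.3°, groundspeed 255.5 kt
Leg 5: desired track 89.2°; wind correction +3.6° → command heading 92.8°, groundspeed 253.5 kt
Leg 6: desired track 139.8°; wind correction +11.8° → command heading 151.6°, groundspeed 223.0 kt

Leg 1: heading=326.4°, groundspeed=200.8 kt
Leg 2: heading=330.9°, groundspeed=204.5 kt
Leg 3: heading=203.5°, groundspeed=182.2 kt
Leg 4: heading=80.3°, groundspeed=255.5 kt
Leg 5: heading=92.8°, groundspeed=253.5 kt
Leg 6: heading=151.6°, groundspeed=223.0 kt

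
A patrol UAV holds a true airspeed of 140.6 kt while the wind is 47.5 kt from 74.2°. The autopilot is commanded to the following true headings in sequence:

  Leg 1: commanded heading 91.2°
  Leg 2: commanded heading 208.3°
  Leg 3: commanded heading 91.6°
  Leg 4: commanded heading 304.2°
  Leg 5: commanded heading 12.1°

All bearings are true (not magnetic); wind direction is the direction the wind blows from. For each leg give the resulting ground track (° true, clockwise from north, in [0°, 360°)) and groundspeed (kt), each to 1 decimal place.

Leg 1: track=99.5°, groundspeed=96.2 kt
Leg 2: track=219.4°, groundspeed=177.0 kt
Leg 3: track=100.1°, groundspeed=96.3 kt
Leg 4: track=292.2°, groundspeed=175.0 kt
Leg 5: track=352.6°, groundspeed=125.6 kt

Leg 1: heading 91.2°; drift +8.3° → track 99.5°, groundspeed 96.2 kt
Leg 2: heading 208.3°; drift +11.1° → track 219.4°, groundspeed 177.0 kt
Leg 3: heading 91.6°; drift +8.5° → track 100.1°, groundspeed 96.3 kt
Leg 4: heading 304.2°; drift -12.0° → track 292.2°, groundspeed 175.0 kt
Leg 5: heading 12.1°; drift -19.5° → track 352.6°, groundspeed 125.6 kt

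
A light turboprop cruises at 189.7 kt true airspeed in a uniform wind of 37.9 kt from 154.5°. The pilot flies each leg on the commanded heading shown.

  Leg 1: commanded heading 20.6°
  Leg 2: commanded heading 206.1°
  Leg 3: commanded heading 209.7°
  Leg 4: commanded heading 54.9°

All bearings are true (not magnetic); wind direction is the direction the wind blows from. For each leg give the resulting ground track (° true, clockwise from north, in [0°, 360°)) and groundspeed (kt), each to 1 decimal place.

Leg 1: track=13.4°, groundspeed=217.7 kt
Leg 2: track=216.2°, groundspeed=168.8 kt
Leg 3: track=220.2°, groundspeed=170.9 kt
Leg 4: track=44.1°, groundspeed=199.6 kt

Leg 1: heading 20.6°; drift -7.2° → track 13.4°, groundspeed 217.7 kt
Leg 2: heading 206.1°; drift +10.1° → track 216.2°, groundspeed 168.8 kt
Leg 3: heading 209.7°; drift +10.5° → track 220.2°, groundspeed 170.9 kt
Leg 4: heading 54.9°; drift -10.8° → track 44.1°, groundspeed 199.6 kt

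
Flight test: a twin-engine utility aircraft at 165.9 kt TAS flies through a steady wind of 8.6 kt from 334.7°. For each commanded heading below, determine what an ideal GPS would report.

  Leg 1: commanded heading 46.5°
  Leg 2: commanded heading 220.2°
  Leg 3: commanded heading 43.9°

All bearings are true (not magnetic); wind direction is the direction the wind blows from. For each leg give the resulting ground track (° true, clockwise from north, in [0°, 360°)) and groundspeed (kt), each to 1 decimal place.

Leg 1: track=49.4°, groundspeed=163.4 kt
Leg 2: track=217.6°, groundspeed=169.6 kt
Leg 3: track=46.7°, groundspeed=163.0 kt

Leg 1: heading 46.5°; drift +2.9° → track 49.4°, groundspeed 163.4 kt
Leg 2: heading 220.2°; drift -2.6° → track 217.6°, groundspeed 169.6 kt
Leg 3: heading 43.9°; drift +2.8° → track 46.7°, groundspeed 163.0 kt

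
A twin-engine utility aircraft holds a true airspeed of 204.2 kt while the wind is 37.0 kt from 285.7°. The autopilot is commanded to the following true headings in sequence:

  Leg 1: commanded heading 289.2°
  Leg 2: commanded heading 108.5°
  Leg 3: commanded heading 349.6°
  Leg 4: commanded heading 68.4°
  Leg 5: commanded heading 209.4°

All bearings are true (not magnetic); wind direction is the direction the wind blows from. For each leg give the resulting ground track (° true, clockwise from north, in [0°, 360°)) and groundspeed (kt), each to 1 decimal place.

Leg 1: heading 289.2°; drift +0.8° → track 290.0°, groundspeed 167.3 kt
Leg 2: heading 108.5°; drift -0.4° → track 108.1°, groundspeed 241.2 kt
Leg 3: heading 349.6°; drift +10.0° → track 359.6°, groundspeed 190.8 kt
Leg 4: heading 68.4°; drift +5.5° → track 73.9°, groundspeed 234.7 kt
Leg 5: heading 209.4°; drift -10.4° → track 199.0°, groundspeed 198.7 kt

Leg 1: track=290.0°, groundspeed=167.3 kt
Leg 2: track=108.1°, groundspeed=241.2 kt
Leg 3: track=359.6°, groundspeed=190.8 kt
Leg 4: track=73.9°, groundspeed=234.7 kt
Leg 5: track=199.0°, groundspeed=198.7 kt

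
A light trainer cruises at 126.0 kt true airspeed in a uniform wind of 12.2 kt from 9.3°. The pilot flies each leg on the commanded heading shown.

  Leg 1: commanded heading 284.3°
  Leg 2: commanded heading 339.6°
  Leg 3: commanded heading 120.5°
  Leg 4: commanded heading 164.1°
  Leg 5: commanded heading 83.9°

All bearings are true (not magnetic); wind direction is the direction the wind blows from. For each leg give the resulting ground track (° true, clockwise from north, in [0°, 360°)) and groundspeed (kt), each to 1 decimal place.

Leg 1: track=278.7°, groundspeed=125.5 kt
Leg 2: track=336.6°, groundspeed=115.6 kt
Leg 3: track=125.5°, groundspeed=130.9 kt
Leg 4: track=166.3°, groundspeed=137.1 kt
Leg 5: track=89.4°, groundspeed=123.3 kt

Leg 1: heading 284.3°; drift -5.6° → track 278.7°, groundspeed 125.5 kt
Leg 2: heading 339.6°; drift -3.0° → track 336.6°, groundspeed 115.6 kt
Leg 3: heading 120.5°; drift +5.0° → track 125.5°, groundspeed 130.9 kt
Leg 4: heading 164.1°; drift +2.2° → track 166.3°, groundspeed 137.1 kt
Leg 5: heading 83.9°; drift +5.5° → track 89.4°, groundspeed 123.3 kt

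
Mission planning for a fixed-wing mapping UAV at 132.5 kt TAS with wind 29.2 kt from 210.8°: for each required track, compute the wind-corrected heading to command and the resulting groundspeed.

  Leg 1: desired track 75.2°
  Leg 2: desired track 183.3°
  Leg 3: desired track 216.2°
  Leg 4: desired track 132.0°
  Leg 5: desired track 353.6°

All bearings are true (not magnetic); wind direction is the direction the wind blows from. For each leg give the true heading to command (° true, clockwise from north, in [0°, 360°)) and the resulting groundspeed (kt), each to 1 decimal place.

Leg 1: desired track 75.2°; wind correction +8.9° → command heading 84.1°, groundspeed 151.8 kt
Leg 2: desired track 183.3°; wind correction +5.8° → command heading 189.1°, groundspeed 105.9 kt
Leg 3: desired track 216.2°; wind correction -1.2° → command heading 215.0°, groundspeed 103.4 kt
Leg 4: desired track 132.0°; wind correction +12.5° → command heading 144.5°, groundspeed 123.7 kt
Leg 5: desired track 353.6°; wind correction -7.7° → command heading 345.9°, groundspeed 154.6 kt

Leg 1: heading=84.1°, groundspeed=151.8 kt
Leg 2: heading=189.1°, groundspeed=105.9 kt
Leg 3: heading=215.0°, groundspeed=103.4 kt
Leg 4: heading=144.5°, groundspeed=123.7 kt
Leg 5: heading=345.9°, groundspeed=154.6 kt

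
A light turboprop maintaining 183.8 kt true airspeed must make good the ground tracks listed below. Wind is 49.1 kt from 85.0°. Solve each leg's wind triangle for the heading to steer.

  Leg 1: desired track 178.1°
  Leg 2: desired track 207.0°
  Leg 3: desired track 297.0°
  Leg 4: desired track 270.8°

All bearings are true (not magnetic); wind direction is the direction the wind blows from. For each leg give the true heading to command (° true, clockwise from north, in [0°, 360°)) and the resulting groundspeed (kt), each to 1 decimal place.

Leg 1: desired track 178.1°; wind correction -15.5° → command heading 162.6°, groundspeed 179.8 kt
Leg 2: desired track 207.0°; wind correction -13.1° → command heading 193.9°, groundspeed 205.0 kt
Leg 3: desired track 297.0°; wind correction +8.1° → command heading 305.1°, groundspeed 223.6 kt
Leg 4: desired track 270.8°; wind correction +1.5° → command heading 272.3°, groundspeed 232.6 kt

Leg 1: heading=162.6°, groundspeed=179.8 kt
Leg 2: heading=193.9°, groundspeed=205.0 kt
Leg 3: heading=305.1°, groundspeed=223.6 kt
Leg 4: heading=272.3°, groundspeed=232.6 kt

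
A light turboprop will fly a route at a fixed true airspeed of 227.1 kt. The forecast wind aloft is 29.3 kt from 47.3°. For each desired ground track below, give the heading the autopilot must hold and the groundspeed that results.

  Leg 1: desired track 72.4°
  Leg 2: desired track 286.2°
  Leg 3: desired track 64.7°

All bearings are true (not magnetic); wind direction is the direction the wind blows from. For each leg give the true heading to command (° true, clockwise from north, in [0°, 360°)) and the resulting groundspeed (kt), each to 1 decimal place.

Leg 1: heading=69.3°, groundspeed=200.2 kt
Leg 2: heading=292.5°, groundspeed=240.8 kt
Leg 3: heading=62.5°, groundspeed=199.0 kt

Leg 1: desired track 72.4°; wind correction -3.1° → command heading 69.3°, groundspeed 200.2 kt
Leg 2: desired track 286.2°; wind correction +6.3° → command heading 292.5°, groundspeed 240.8 kt
Leg 3: desired track 64.7°; wind correction -2.2° → command heading 62.5°, groundspeed 199.0 kt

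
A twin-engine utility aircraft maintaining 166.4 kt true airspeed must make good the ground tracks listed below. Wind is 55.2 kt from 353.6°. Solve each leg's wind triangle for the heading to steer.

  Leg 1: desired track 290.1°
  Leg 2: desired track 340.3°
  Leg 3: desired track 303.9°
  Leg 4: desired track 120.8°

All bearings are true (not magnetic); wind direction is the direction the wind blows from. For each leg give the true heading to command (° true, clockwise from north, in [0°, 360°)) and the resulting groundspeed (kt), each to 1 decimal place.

Leg 1: heading=307.4°, groundspeed=134.3 kt
Leg 2: heading=344.7°, groundspeed=112.2 kt
Leg 3: heading=318.6°, groundspeed=125.3 kt
Leg 4: heading=105.5°, groundspeed=193.9 kt

Leg 1: desired track 290.1°; wind correction +17.3° → command heading 307.4°, groundspeed 134.3 kt
Leg 2: desired track 340.3°; wind correction +4.4° → command heading 344.7°, groundspeed 112.2 kt
Leg 3: desired track 303.9°; wind correction +14.7° → command heading 318.6°, groundspeed 125.3 kt
Leg 4: desired track 120.8°; wind correction -15.3° → command heading 105.5°, groundspeed 193.9 kt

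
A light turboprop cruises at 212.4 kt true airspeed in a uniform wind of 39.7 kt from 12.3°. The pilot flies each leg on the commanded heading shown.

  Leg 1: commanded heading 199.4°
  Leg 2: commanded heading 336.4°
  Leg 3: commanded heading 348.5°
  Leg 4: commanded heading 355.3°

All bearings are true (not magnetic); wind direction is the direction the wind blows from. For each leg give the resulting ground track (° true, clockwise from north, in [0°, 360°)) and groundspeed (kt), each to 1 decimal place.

Leg 1: heading 199.4°; drift -1.1° → track 198.3°, groundspeed 251.8 kt
Leg 2: heading 336.4°; drift -7.4° → track 329.0°, groundspeed 181.7 kt
Leg 3: heading 348.5°; drift -5.2° → track 343.3°, groundspeed 176.8 kt
Leg 4: heading 355.3°; drift -3.8° → track 351.5°, groundspeed 174.8 kt

Leg 1: track=198.3°, groundspeed=251.8 kt
Leg 2: track=329.0°, groundspeed=181.7 kt
Leg 3: track=343.3°, groundspeed=176.8 kt
Leg 4: track=351.5°, groundspeed=174.8 kt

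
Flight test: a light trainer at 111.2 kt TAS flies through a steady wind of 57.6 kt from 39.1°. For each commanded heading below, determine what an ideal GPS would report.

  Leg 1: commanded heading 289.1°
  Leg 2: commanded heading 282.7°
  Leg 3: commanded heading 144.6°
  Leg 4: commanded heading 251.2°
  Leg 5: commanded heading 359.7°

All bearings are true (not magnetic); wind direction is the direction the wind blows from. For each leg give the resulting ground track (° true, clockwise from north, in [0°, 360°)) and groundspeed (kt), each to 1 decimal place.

Leg 1: track=266.6°, groundspeed=141.6 kt
Leg 2: track=262.0°, groundspeed=146.2 kt
Leg 3: track=168.3°, groundspeed=138.2 kt
Leg 4: track=240.4°, groundspeed=162.9 kt
Leg 5: track=331.0°, groundspeed=76.1 kt

Leg 1: heading 289.1°; drift -22.5° → track 266.6°, groundspeed 141.6 kt
Leg 2: heading 282.7°; drift -20.7° → track 262.0°, groundspeed 146.2 kt
Leg 3: heading 144.6°; drift +23.7° → track 168.3°, groundspeed 138.2 kt
Leg 4: heading 251.2°; drift -10.8° → track 240.4°, groundspeed 162.9 kt
Leg 5: heading 359.7°; drift -28.7° → track 331.0°, groundspeed 76.1 kt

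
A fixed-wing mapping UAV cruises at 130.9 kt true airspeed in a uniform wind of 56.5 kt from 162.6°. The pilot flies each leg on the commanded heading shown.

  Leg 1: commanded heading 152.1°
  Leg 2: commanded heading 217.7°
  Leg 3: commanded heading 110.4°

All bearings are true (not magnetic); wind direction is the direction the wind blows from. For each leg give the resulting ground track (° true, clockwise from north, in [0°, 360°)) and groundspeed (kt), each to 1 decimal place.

Leg 1: track=144.3°, groundspeed=76.0 kt
Leg 2: track=242.9°, groundspeed=108.9 kt
Leg 3: track=85.5°, groundspeed=106.1 kt

Leg 1: heading 152.1°; drift -7.8° → track 144.3°, groundspeed 76.0 kt
Leg 2: heading 217.7°; drift +25.2° → track 242.9°, groundspeed 108.9 kt
Leg 3: heading 110.4°; drift -24.9° → track 85.5°, groundspeed 106.1 kt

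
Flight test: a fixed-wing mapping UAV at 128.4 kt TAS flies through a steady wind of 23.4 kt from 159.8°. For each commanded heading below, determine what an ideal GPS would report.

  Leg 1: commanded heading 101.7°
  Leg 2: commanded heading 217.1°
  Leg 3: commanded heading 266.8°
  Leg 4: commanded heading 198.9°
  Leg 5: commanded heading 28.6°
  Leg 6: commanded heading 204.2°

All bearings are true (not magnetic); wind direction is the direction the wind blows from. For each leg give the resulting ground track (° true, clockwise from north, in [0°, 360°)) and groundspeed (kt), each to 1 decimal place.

Leg 1: track=92.0°, groundspeed=117.7 kt
Leg 2: track=226.8°, groundspeed=117.4 kt
Leg 3: track=276.2°, groundspeed=137.1 kt
Leg 4: track=206.5°, groundspeed=111.2 kt
Leg 5: track=21.6°, groundspeed=144.9 kt
Leg 6: track=212.5°, groundspeed=112.9 kt

Leg 1: heading 101.7°; drift -9.7° → track 92.0°, groundspeed 117.7 kt
Leg 2: heading 217.1°; drift +9.7° → track 226.8°, groundspeed 117.4 kt
Leg 3: heading 266.8°; drift +9.4° → track 276.2°, groundspeed 137.1 kt
Leg 4: heading 198.9°; drift +7.6° → track 206.5°, groundspeed 111.2 kt
Leg 5: heading 28.6°; drift -7.0° → track 21.6°, groundspeed 144.9 kt
Leg 6: heading 204.2°; drift +8.3° → track 212.5°, groundspeed 112.9 kt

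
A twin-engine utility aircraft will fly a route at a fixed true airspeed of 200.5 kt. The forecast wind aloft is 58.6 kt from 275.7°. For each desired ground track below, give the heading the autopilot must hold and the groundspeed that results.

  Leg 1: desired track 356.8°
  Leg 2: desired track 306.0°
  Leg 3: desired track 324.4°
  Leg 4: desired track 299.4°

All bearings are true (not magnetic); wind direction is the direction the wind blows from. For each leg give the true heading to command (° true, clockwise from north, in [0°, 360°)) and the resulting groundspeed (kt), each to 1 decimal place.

Leg 1: heading=340.0°, groundspeed=182.9 kt
Leg 2: heading=297.5°, groundspeed=147.7 kt
Leg 3: heading=311.7°, groundspeed=156.9 kt
Leg 4: heading=292.7°, groundspeed=145.5 kt

Leg 1: desired track 356.8°; wind correction -16.8° → command heading 340.0°, groundspeed 182.9 kt
Leg 2: desired track 306.0°; wind correction -8.5° → command heading 297.5°, groundspeed 147.7 kt
Leg 3: desired track 324.4°; wind correction -12.7° → command heading 311.7°, groundspeed 156.9 kt
Leg 4: desired track 299.4°; wind correction -6.7° → command heading 292.7°, groundspeed 145.5 kt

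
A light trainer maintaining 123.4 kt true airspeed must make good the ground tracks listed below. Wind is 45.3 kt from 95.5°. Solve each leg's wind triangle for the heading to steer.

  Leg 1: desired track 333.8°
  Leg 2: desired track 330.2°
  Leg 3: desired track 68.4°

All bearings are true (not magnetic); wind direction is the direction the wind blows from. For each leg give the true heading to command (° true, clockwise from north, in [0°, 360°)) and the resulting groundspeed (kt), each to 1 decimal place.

Leg 1: heading=352.0°, groundspeed=141.0 kt
Leg 2: heading=347.6°, groundspeed=143.9 kt
Leg 3: heading=78.0°, groundspeed=81.3 kt

Leg 1: desired track 333.8°; wind correction +18.2° → command heading 352.0°, groundspeed 141.0 kt
Leg 2: desired track 330.2°; wind correction +17.4° → command heading 347.6°, groundspeed 143.9 kt
Leg 3: desired track 68.4°; wind correction +9.6° → command heading 78.0°, groundspeed 81.3 kt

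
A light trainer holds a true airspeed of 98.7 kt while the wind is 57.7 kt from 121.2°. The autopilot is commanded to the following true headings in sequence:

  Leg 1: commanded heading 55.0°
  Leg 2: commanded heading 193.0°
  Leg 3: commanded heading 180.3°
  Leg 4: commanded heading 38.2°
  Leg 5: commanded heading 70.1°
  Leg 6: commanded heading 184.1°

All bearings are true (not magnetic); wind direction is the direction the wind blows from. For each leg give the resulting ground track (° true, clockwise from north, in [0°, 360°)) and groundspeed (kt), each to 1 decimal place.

Leg 1: track=20.0°, groundspeed=92.1 kt
Leg 2: track=227.2°, groundspeed=97.5 kt
Leg 3: track=215.9°, groundspeed=85.0 kt
Leg 4: track=6.2°, groundspeed=108.1 kt
Leg 5: track=34.4°, groundspeed=76.9 kt
Leg 6: track=219.4°, groundspeed=88.8 kt

Leg 1: heading 55.0°; drift -35.0° → track 20.0°, groundspeed 92.1 kt
Leg 2: heading 193.0°; drift +34.2° → track 227.2°, groundspeed 97.5 kt
Leg 3: heading 180.3°; drift +35.6° → track 215.9°, groundspeed 85.0 kt
Leg 4: heading 38.2°; drift -32.0° → track 6.2°, groundspeed 108.1 kt
Leg 5: heading 70.1°; drift -35.7° → track 34.4°, groundspeed 76.9 kt
Leg 6: heading 184.1°; drift +35.3° → track 219.4°, groundspeed 88.8 kt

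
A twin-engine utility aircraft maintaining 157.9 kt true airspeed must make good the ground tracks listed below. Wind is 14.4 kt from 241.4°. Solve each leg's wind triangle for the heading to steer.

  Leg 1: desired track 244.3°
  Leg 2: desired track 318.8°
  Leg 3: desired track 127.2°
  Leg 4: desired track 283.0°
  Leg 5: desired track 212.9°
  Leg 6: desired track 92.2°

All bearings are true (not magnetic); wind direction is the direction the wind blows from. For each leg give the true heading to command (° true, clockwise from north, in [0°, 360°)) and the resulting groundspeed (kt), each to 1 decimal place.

Leg 1: heading=244.0°, groundspeed=143.5 kt
Leg 2: heading=313.7°, groundspeed=154.1 kt
Leg 3: heading=132.0°, groundspeed=163.3 kt
Leg 4: heading=279.5°, groundspeed=146.8 kt
Leg 5: heading=215.4°, groundspeed=145.1 kt
Leg 6: heading=94.9°, groundspeed=170.1 kt

Leg 1: desired track 244.3°; wind correction -0.3° → command heading 244.0°, groundspeed 143.5 kt
Leg 2: desired track 318.8°; wind correction -5.1° → command heading 313.7°, groundspeed 154.1 kt
Leg 3: desired track 127.2°; wind correction +4.8° → command heading 132.0°, groundspeed 163.3 kt
Leg 4: desired track 283.0°; wind correction -3.5° → command heading 279.5°, groundspeed 146.8 kt
Leg 5: desired track 212.9°; wind correction +2.5° → command heading 215.4°, groundspeed 145.1 kt
Leg 6: desired track 92.2°; wind correction +2.7° → command heading 94.9°, groundspeed 170.1 kt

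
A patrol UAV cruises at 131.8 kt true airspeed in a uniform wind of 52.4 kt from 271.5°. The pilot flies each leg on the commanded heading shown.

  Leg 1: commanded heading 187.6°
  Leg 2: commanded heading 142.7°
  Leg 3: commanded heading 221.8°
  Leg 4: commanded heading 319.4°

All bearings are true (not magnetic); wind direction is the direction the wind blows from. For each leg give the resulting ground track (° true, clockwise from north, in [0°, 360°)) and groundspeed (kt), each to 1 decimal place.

Leg 1: heading 187.6°; drift -22.4° → track 165.2°, groundspeed 136.6 kt
Leg 2: heading 142.7°; drift -13.9° → track 128.8°, groundspeed 169.6 kt
Leg 3: heading 221.8°; drift -22.2° → track 199.6°, groundspeed 105.8 kt
Leg 4: heading 319.4°; drift +21.9° → track 341.3°, groundspeed 104.2 kt

Leg 1: track=165.2°, groundspeed=136.6 kt
Leg 2: track=128.8°, groundspeed=169.6 kt
Leg 3: track=199.6°, groundspeed=105.8 kt
Leg 4: track=341.3°, groundspeed=104.2 kt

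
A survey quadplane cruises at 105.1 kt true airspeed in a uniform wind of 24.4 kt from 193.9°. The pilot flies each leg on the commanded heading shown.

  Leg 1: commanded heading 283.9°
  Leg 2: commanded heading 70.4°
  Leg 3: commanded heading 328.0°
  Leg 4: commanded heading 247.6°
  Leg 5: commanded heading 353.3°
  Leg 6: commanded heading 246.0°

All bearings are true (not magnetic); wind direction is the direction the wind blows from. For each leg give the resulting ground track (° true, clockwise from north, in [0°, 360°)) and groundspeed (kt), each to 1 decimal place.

Leg 1: track=297.0°, groundspeed=107.9 kt
Leg 2: track=60.7°, groundspeed=120.3 kt
Leg 3: track=336.2°, groundspeed=123.3 kt
Leg 4: track=259.8°, groundspeed=92.8 kt
Leg 5: track=357.1°, groundspeed=128.2 kt
Leg 6: track=258.1°, groundspeed=92.1 kt

Leg 1: heading 283.9°; drift +13.1° → track 297.0°, groundspeed 107.9 kt
Leg 2: heading 70.4°; drift -9.7° → track 60.7°, groundspeed 120.3 kt
Leg 3: heading 328.0°; drift +8.2° → track 336.2°, groundspeed 123.3 kt
Leg 4: heading 247.6°; drift +12.2° → track 259.8°, groundspeed 92.8 kt
Leg 5: heading 353.3°; drift +3.8° → track 357.1°, groundspeed 128.2 kt
Leg 6: heading 246.0°; drift +12.1° → track 258.1°, groundspeed 92.1 kt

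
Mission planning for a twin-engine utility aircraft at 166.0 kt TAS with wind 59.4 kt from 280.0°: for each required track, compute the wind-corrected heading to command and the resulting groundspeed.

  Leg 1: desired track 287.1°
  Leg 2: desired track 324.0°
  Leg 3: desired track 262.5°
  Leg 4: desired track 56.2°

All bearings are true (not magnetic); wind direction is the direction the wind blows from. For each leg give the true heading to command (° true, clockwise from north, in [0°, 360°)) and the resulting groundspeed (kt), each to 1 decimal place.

Leg 1: desired track 287.1°; wind correction -2.5° → command heading 284.6°, groundspeed 106.9 kt
Leg 2: desired track 324.0°; wind correction -14.4° → command heading 309.6°, groundspeed 118.1 kt
Leg 3: desired track 262.5°; wind correction +6.2° → command heading 268.7°, groundspeed 108.4 kt
Leg 4: desired track 56.2°; wind correction -14.3° → command heading 41.9°, groundspeed 203.7 kt

Leg 1: heading=284.6°, groundspeed=106.9 kt
Leg 2: heading=309.6°, groundspeed=118.1 kt
Leg 3: heading=268.7°, groundspeed=108.4 kt
Leg 4: heading=41.9°, groundspeed=203.7 kt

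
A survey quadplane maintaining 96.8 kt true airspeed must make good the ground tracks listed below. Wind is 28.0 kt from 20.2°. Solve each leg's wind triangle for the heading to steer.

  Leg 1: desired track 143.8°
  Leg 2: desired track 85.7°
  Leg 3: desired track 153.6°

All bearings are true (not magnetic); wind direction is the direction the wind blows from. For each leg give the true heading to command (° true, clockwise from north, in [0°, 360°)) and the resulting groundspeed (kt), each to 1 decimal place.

Leg 1: desired track 143.8°; wind correction -13.9° → command heading 129.9°, groundspeed 109.4 kt
Leg 2: desired track 85.7°; wind correction -15.3° → command heading 70.4°, groundspeed 81.8 kt
Leg 3: desired track 153.6°; wind correction -12.1° → command heading 141.5°, groundspeed 113.9 kt

Leg 1: heading=129.9°, groundspeed=109.4 kt
Leg 2: heading=70.4°, groundspeed=81.8 kt
Leg 3: heading=141.5°, groundspeed=113.9 kt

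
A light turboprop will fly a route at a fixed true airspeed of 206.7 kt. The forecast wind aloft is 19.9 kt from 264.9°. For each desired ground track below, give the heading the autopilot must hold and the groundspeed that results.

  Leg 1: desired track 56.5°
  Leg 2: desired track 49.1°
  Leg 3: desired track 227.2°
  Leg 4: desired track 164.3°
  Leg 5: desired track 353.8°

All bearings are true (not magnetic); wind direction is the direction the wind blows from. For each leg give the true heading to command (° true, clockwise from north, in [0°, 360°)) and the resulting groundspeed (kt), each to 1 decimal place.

Leg 1: desired track 56.5°; wind correction -2.6° → command heading 53.9°, groundspeed 224.0 kt
Leg 2: desired track 49.1°; wind correction -3.2° → command heading 45.9°, groundspeed 222.5 kt
Leg 3: desired track 227.2°; wind correction +3.4° → command heading 230.6°, groundspeed 190.6 kt
Leg 4: desired track 164.3°; wind correction +5.4° → command heading 169.7°, groundspeed 209.4 kt
Leg 5: desired track 353.8°; wind correction -5.5° → command heading 348.3°, groundspeed 205.4 kt

Leg 1: heading=53.9°, groundspeed=224.0 kt
Leg 2: heading=45.9°, groundspeed=222.5 kt
Leg 3: heading=230.6°, groundspeed=190.6 kt
Leg 4: heading=169.7°, groundspeed=209.4 kt
Leg 5: heading=348.3°, groundspeed=205.4 kt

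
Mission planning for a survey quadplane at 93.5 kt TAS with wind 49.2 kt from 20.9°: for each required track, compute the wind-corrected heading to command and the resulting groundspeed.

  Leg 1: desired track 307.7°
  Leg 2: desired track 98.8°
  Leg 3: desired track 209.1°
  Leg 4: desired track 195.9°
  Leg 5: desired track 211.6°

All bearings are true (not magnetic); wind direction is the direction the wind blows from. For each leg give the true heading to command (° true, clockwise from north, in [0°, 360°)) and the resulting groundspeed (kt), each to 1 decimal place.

Leg 1: desired track 307.7°; wind correction +30.2° → command heading 337.9°, groundspeed 66.5 kt
Leg 2: desired track 98.8°; wind correction -31.0° → command heading 67.8°, groundspeed 69.9 kt
Leg 3: desired track 209.1°; wind correction +4.3° → command heading 213.4°, groundspeed 141.9 kt
Leg 4: desired track 195.9°; wind correction -2.6° → command heading 193.3°, groundspeed 142.4 kt
Leg 5: desired track 211.6°; wind correction +5.6° → command heading 217.2°, groundspeed 141.4 kt

Leg 1: heading=337.9°, groundspeed=66.5 kt
Leg 2: heading=67.8°, groundspeed=69.9 kt
Leg 3: heading=213.4°, groundspeed=141.9 kt
Leg 4: heading=193.3°, groundspeed=142.4 kt
Leg 5: heading=217.2°, groundspeed=141.4 kt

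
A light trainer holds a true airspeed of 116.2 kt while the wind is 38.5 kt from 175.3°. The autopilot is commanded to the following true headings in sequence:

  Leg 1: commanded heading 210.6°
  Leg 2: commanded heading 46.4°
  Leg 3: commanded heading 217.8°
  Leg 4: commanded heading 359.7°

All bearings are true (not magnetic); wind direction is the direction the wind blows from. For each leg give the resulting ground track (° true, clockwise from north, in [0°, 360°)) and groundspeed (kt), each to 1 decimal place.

Leg 1: track=225.3°, groundspeed=87.6 kt
Leg 2: track=34.4°, groundspeed=143.5 kt
Leg 3: track=234.3°, groundspeed=91.6 kt
Leg 4: track=358.6°, groundspeed=154.6 kt

Leg 1: heading 210.6°; drift +14.7° → track 225.3°, groundspeed 87.6 kt
Leg 2: heading 46.4°; drift -12.0° → track 34.4°, groundspeed 143.5 kt
Leg 3: heading 217.8°; drift +16.5° → track 234.3°, groundspeed 91.6 kt
Leg 4: heading 359.7°; drift -1.1° → track 358.6°, groundspeed 154.6 kt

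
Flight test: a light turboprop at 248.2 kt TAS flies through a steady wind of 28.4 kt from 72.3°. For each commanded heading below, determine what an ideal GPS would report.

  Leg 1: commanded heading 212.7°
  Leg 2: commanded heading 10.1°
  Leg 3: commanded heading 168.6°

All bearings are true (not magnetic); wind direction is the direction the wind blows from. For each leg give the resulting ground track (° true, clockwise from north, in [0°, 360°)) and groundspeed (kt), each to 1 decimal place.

Leg 1: track=216.5°, groundspeed=270.7 kt
Leg 2: track=4.0°, groundspeed=236.3 kt
Leg 3: track=175.0°, groundspeed=252.9 kt

Leg 1: heading 212.7°; drift +3.8° → track 216.5°, groundspeed 270.7 kt
Leg 2: heading 10.1°; drift -6.1° → track 4.0°, groundspeed 236.3 kt
Leg 3: heading 168.6°; drift +6.4° → track 175.0°, groundspeed 252.9 kt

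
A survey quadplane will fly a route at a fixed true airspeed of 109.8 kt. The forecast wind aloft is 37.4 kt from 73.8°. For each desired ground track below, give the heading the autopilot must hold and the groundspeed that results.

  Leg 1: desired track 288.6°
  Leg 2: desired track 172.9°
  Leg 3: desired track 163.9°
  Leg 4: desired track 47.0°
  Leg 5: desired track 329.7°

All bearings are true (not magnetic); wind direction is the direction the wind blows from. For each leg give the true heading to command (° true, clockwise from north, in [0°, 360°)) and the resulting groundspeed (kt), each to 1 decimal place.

Leg 1: heading=299.8°, groundspeed=138.4 kt
Leg 2: heading=153.2°, groundspeed=109.3 kt
Leg 3: heading=144.0°, groundspeed=103.3 kt
Leg 4: heading=55.8°, groundspeed=75.1 kt
Leg 5: heading=349.0°, groundspeed=112.7 kt

Leg 1: desired track 288.6°; wind correction +11.2° → command heading 299.8°, groundspeed 138.4 kt
Leg 2: desired track 172.9°; wind correction -19.7° → command heading 153.2°, groundspeed 109.3 kt
Leg 3: desired track 163.9°; wind correction -19.9° → command heading 144.0°, groundspeed 103.3 kt
Leg 4: desired track 47.0°; wind correction +8.8° → command heading 55.8°, groundspeed 75.1 kt
Leg 5: desired track 329.7°; wind correction +19.3° → command heading 349.0°, groundspeed 112.7 kt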